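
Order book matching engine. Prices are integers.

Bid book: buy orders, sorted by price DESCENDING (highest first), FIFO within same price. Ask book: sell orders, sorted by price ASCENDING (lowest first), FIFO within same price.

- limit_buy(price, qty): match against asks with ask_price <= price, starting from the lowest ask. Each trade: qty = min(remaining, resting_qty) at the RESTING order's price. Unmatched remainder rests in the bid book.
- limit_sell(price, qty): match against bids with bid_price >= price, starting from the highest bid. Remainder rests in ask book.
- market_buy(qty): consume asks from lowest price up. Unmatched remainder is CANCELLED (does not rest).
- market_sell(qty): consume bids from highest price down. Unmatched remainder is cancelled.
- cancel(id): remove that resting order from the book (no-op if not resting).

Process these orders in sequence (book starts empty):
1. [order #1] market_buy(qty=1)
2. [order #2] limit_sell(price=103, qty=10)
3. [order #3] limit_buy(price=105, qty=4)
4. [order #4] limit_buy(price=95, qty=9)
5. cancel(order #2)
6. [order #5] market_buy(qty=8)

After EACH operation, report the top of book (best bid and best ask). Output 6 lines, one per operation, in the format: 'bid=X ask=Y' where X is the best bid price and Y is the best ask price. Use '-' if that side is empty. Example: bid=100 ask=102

After op 1 [order #1] market_buy(qty=1): fills=none; bids=[-] asks=[-]
After op 2 [order #2] limit_sell(price=103, qty=10): fills=none; bids=[-] asks=[#2:10@103]
After op 3 [order #3] limit_buy(price=105, qty=4): fills=#3x#2:4@103; bids=[-] asks=[#2:6@103]
After op 4 [order #4] limit_buy(price=95, qty=9): fills=none; bids=[#4:9@95] asks=[#2:6@103]
After op 5 cancel(order #2): fills=none; bids=[#4:9@95] asks=[-]
After op 6 [order #5] market_buy(qty=8): fills=none; bids=[#4:9@95] asks=[-]

Answer: bid=- ask=-
bid=- ask=103
bid=- ask=103
bid=95 ask=103
bid=95 ask=-
bid=95 ask=-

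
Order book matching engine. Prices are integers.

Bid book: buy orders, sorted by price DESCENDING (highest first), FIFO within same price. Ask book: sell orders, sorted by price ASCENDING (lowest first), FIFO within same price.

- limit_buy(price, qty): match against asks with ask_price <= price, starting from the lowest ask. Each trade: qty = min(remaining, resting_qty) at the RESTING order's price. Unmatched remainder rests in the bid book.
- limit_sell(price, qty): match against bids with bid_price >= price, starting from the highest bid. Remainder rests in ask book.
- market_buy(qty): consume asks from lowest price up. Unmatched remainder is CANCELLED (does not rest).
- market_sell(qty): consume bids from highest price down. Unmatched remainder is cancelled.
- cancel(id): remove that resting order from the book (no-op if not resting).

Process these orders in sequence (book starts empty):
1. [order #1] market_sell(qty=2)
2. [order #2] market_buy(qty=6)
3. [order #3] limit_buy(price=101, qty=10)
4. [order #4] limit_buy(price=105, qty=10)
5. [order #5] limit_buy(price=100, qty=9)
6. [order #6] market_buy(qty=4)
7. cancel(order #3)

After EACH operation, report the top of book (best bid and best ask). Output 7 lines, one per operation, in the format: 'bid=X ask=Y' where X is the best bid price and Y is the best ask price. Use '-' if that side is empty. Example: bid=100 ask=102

After op 1 [order #1] market_sell(qty=2): fills=none; bids=[-] asks=[-]
After op 2 [order #2] market_buy(qty=6): fills=none; bids=[-] asks=[-]
After op 3 [order #3] limit_buy(price=101, qty=10): fills=none; bids=[#3:10@101] asks=[-]
After op 4 [order #4] limit_buy(price=105, qty=10): fills=none; bids=[#4:10@105 #3:10@101] asks=[-]
After op 5 [order #5] limit_buy(price=100, qty=9): fills=none; bids=[#4:10@105 #3:10@101 #5:9@100] asks=[-]
After op 6 [order #6] market_buy(qty=4): fills=none; bids=[#4:10@105 #3:10@101 #5:9@100] asks=[-]
After op 7 cancel(order #3): fills=none; bids=[#4:10@105 #5:9@100] asks=[-]

Answer: bid=- ask=-
bid=- ask=-
bid=101 ask=-
bid=105 ask=-
bid=105 ask=-
bid=105 ask=-
bid=105 ask=-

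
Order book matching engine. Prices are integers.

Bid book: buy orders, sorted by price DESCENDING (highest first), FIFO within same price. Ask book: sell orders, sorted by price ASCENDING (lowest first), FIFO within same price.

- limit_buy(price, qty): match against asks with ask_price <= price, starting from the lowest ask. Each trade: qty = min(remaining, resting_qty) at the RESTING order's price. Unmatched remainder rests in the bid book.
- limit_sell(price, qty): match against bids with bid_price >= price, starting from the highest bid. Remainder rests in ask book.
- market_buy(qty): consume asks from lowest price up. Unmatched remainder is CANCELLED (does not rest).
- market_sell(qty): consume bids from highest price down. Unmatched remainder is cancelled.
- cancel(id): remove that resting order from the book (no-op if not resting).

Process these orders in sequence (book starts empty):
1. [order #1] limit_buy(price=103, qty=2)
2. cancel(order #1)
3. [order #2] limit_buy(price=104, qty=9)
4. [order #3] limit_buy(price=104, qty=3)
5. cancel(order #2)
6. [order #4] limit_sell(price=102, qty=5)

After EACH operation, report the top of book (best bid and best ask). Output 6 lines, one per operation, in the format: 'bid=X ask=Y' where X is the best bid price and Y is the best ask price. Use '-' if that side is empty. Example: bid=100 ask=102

Answer: bid=103 ask=-
bid=- ask=-
bid=104 ask=-
bid=104 ask=-
bid=104 ask=-
bid=- ask=102

Derivation:
After op 1 [order #1] limit_buy(price=103, qty=2): fills=none; bids=[#1:2@103] asks=[-]
After op 2 cancel(order #1): fills=none; bids=[-] asks=[-]
After op 3 [order #2] limit_buy(price=104, qty=9): fills=none; bids=[#2:9@104] asks=[-]
After op 4 [order #3] limit_buy(price=104, qty=3): fills=none; bids=[#2:9@104 #3:3@104] asks=[-]
After op 5 cancel(order #2): fills=none; bids=[#3:3@104] asks=[-]
After op 6 [order #4] limit_sell(price=102, qty=5): fills=#3x#4:3@104; bids=[-] asks=[#4:2@102]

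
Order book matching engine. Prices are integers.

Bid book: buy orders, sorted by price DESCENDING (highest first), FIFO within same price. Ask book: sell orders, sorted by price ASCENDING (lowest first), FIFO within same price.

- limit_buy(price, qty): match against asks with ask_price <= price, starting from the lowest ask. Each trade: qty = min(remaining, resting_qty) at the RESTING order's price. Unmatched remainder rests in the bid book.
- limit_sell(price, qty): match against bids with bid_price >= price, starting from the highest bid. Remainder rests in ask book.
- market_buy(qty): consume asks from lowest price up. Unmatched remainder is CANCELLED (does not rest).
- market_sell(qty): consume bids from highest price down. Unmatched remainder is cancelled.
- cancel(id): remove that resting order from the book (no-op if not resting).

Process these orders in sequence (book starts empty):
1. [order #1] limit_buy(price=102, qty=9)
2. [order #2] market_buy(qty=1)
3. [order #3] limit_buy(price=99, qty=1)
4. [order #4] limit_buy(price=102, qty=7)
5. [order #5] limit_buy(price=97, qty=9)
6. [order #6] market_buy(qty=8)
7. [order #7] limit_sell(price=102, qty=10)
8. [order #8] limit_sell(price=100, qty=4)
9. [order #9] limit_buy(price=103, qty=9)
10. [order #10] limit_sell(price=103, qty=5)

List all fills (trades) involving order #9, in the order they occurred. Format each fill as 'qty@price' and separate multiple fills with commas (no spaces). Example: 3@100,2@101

Answer: 5@103

Derivation:
After op 1 [order #1] limit_buy(price=102, qty=9): fills=none; bids=[#1:9@102] asks=[-]
After op 2 [order #2] market_buy(qty=1): fills=none; bids=[#1:9@102] asks=[-]
After op 3 [order #3] limit_buy(price=99, qty=1): fills=none; bids=[#1:9@102 #3:1@99] asks=[-]
After op 4 [order #4] limit_buy(price=102, qty=7): fills=none; bids=[#1:9@102 #4:7@102 #3:1@99] asks=[-]
After op 5 [order #5] limit_buy(price=97, qty=9): fills=none; bids=[#1:9@102 #4:7@102 #3:1@99 #5:9@97] asks=[-]
After op 6 [order #6] market_buy(qty=8): fills=none; bids=[#1:9@102 #4:7@102 #3:1@99 #5:9@97] asks=[-]
After op 7 [order #7] limit_sell(price=102, qty=10): fills=#1x#7:9@102 #4x#7:1@102; bids=[#4:6@102 #3:1@99 #5:9@97] asks=[-]
After op 8 [order #8] limit_sell(price=100, qty=4): fills=#4x#8:4@102; bids=[#4:2@102 #3:1@99 #5:9@97] asks=[-]
After op 9 [order #9] limit_buy(price=103, qty=9): fills=none; bids=[#9:9@103 #4:2@102 #3:1@99 #5:9@97] asks=[-]
After op 10 [order #10] limit_sell(price=103, qty=5): fills=#9x#10:5@103; bids=[#9:4@103 #4:2@102 #3:1@99 #5:9@97] asks=[-]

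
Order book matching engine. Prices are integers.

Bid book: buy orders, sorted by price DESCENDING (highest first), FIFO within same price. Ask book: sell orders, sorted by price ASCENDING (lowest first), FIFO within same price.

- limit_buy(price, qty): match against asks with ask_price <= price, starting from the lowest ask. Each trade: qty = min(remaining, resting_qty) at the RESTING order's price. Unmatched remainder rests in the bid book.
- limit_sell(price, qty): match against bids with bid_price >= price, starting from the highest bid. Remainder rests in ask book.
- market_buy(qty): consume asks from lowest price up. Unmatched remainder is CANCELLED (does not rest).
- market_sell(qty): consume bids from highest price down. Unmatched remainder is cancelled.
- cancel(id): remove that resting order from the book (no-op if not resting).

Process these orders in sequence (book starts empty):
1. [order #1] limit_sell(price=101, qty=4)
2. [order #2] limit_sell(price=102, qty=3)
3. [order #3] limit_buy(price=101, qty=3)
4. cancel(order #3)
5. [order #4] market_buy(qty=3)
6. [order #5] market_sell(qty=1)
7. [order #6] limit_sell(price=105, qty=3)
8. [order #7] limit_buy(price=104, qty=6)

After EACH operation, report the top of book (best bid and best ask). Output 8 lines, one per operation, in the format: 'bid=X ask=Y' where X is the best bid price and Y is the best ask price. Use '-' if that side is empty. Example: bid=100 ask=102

After op 1 [order #1] limit_sell(price=101, qty=4): fills=none; bids=[-] asks=[#1:4@101]
After op 2 [order #2] limit_sell(price=102, qty=3): fills=none; bids=[-] asks=[#1:4@101 #2:3@102]
After op 3 [order #3] limit_buy(price=101, qty=3): fills=#3x#1:3@101; bids=[-] asks=[#1:1@101 #2:3@102]
After op 4 cancel(order #3): fills=none; bids=[-] asks=[#1:1@101 #2:3@102]
After op 5 [order #4] market_buy(qty=3): fills=#4x#1:1@101 #4x#2:2@102; bids=[-] asks=[#2:1@102]
After op 6 [order #5] market_sell(qty=1): fills=none; bids=[-] asks=[#2:1@102]
After op 7 [order #6] limit_sell(price=105, qty=3): fills=none; bids=[-] asks=[#2:1@102 #6:3@105]
After op 8 [order #7] limit_buy(price=104, qty=6): fills=#7x#2:1@102; bids=[#7:5@104] asks=[#6:3@105]

Answer: bid=- ask=101
bid=- ask=101
bid=- ask=101
bid=- ask=101
bid=- ask=102
bid=- ask=102
bid=- ask=102
bid=104 ask=105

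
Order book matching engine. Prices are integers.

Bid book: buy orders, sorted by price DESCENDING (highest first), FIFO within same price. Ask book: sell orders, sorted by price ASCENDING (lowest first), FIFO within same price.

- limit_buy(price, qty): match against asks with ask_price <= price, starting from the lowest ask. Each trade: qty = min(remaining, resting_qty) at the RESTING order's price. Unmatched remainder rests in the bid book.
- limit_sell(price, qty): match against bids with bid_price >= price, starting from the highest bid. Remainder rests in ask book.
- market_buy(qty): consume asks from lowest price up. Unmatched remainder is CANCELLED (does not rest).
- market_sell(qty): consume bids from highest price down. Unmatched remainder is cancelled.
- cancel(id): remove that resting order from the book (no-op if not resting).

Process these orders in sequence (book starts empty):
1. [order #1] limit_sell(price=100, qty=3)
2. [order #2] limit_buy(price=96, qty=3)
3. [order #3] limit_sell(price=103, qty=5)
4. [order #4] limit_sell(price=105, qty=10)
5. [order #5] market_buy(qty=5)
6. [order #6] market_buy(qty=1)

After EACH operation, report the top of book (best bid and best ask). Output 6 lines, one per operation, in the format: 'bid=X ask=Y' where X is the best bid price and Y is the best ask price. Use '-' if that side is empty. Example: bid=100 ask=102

Answer: bid=- ask=100
bid=96 ask=100
bid=96 ask=100
bid=96 ask=100
bid=96 ask=103
bid=96 ask=103

Derivation:
After op 1 [order #1] limit_sell(price=100, qty=3): fills=none; bids=[-] asks=[#1:3@100]
After op 2 [order #2] limit_buy(price=96, qty=3): fills=none; bids=[#2:3@96] asks=[#1:3@100]
After op 3 [order #3] limit_sell(price=103, qty=5): fills=none; bids=[#2:3@96] asks=[#1:3@100 #3:5@103]
After op 4 [order #4] limit_sell(price=105, qty=10): fills=none; bids=[#2:3@96] asks=[#1:3@100 #3:5@103 #4:10@105]
After op 5 [order #5] market_buy(qty=5): fills=#5x#1:3@100 #5x#3:2@103; bids=[#2:3@96] asks=[#3:3@103 #4:10@105]
After op 6 [order #6] market_buy(qty=1): fills=#6x#3:1@103; bids=[#2:3@96] asks=[#3:2@103 #4:10@105]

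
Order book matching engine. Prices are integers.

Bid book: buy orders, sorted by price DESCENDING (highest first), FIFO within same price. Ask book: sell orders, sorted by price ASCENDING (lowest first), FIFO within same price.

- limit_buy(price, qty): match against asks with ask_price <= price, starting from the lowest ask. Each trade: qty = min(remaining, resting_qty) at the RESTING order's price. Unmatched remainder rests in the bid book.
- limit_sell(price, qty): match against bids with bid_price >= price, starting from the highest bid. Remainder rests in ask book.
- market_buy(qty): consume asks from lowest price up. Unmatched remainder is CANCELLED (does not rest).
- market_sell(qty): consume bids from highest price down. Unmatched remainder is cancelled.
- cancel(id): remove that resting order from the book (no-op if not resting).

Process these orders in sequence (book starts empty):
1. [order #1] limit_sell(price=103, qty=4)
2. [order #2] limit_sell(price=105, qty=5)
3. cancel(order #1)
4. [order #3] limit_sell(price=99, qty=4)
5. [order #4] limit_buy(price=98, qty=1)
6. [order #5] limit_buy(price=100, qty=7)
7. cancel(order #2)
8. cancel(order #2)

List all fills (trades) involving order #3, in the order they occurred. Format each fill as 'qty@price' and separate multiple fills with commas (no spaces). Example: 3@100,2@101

After op 1 [order #1] limit_sell(price=103, qty=4): fills=none; bids=[-] asks=[#1:4@103]
After op 2 [order #2] limit_sell(price=105, qty=5): fills=none; bids=[-] asks=[#1:4@103 #2:5@105]
After op 3 cancel(order #1): fills=none; bids=[-] asks=[#2:5@105]
After op 4 [order #3] limit_sell(price=99, qty=4): fills=none; bids=[-] asks=[#3:4@99 #2:5@105]
After op 5 [order #4] limit_buy(price=98, qty=1): fills=none; bids=[#4:1@98] asks=[#3:4@99 #2:5@105]
After op 6 [order #5] limit_buy(price=100, qty=7): fills=#5x#3:4@99; bids=[#5:3@100 #4:1@98] asks=[#2:5@105]
After op 7 cancel(order #2): fills=none; bids=[#5:3@100 #4:1@98] asks=[-]
After op 8 cancel(order #2): fills=none; bids=[#5:3@100 #4:1@98] asks=[-]

Answer: 4@99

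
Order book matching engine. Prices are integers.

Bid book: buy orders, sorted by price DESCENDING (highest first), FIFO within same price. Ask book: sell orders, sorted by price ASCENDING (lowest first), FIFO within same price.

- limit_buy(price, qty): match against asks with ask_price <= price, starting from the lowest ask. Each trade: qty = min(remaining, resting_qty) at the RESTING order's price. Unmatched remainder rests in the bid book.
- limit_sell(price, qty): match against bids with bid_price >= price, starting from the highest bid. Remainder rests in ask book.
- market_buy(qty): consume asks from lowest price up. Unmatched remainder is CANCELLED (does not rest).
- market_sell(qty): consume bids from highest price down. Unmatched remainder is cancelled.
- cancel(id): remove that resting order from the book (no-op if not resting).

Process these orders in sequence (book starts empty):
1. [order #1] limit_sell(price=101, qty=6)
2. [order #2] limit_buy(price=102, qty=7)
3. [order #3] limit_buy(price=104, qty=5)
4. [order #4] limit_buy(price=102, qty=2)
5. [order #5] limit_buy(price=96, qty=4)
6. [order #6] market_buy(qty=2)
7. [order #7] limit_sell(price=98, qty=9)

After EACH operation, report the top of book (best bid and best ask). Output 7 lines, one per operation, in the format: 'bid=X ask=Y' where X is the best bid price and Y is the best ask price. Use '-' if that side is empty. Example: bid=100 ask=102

Answer: bid=- ask=101
bid=102 ask=-
bid=104 ask=-
bid=104 ask=-
bid=104 ask=-
bid=104 ask=-
bid=96 ask=98

Derivation:
After op 1 [order #1] limit_sell(price=101, qty=6): fills=none; bids=[-] asks=[#1:6@101]
After op 2 [order #2] limit_buy(price=102, qty=7): fills=#2x#1:6@101; bids=[#2:1@102] asks=[-]
After op 3 [order #3] limit_buy(price=104, qty=5): fills=none; bids=[#3:5@104 #2:1@102] asks=[-]
After op 4 [order #4] limit_buy(price=102, qty=2): fills=none; bids=[#3:5@104 #2:1@102 #4:2@102] asks=[-]
After op 5 [order #5] limit_buy(price=96, qty=4): fills=none; bids=[#3:5@104 #2:1@102 #4:2@102 #5:4@96] asks=[-]
After op 6 [order #6] market_buy(qty=2): fills=none; bids=[#3:5@104 #2:1@102 #4:2@102 #5:4@96] asks=[-]
After op 7 [order #7] limit_sell(price=98, qty=9): fills=#3x#7:5@104 #2x#7:1@102 #4x#7:2@102; bids=[#5:4@96] asks=[#7:1@98]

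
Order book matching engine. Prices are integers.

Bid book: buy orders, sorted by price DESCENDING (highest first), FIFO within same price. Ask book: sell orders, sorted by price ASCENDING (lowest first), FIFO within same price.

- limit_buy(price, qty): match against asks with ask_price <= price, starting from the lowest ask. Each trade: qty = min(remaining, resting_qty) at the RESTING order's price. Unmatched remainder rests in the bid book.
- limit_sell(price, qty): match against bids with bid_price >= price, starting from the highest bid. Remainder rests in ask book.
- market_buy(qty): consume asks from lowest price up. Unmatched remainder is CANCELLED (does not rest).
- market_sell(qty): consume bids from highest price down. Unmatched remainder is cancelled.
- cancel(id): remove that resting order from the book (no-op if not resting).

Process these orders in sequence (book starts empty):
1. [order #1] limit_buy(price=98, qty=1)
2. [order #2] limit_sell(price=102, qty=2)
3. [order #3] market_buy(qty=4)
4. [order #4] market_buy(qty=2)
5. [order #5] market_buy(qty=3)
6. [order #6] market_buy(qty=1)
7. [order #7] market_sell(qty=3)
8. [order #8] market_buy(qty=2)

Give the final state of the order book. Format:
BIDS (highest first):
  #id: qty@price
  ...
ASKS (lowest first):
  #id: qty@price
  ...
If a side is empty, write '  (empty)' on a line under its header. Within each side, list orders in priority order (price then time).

After op 1 [order #1] limit_buy(price=98, qty=1): fills=none; bids=[#1:1@98] asks=[-]
After op 2 [order #2] limit_sell(price=102, qty=2): fills=none; bids=[#1:1@98] asks=[#2:2@102]
After op 3 [order #3] market_buy(qty=4): fills=#3x#2:2@102; bids=[#1:1@98] asks=[-]
After op 4 [order #4] market_buy(qty=2): fills=none; bids=[#1:1@98] asks=[-]
After op 5 [order #5] market_buy(qty=3): fills=none; bids=[#1:1@98] asks=[-]
After op 6 [order #6] market_buy(qty=1): fills=none; bids=[#1:1@98] asks=[-]
After op 7 [order #7] market_sell(qty=3): fills=#1x#7:1@98; bids=[-] asks=[-]
After op 8 [order #8] market_buy(qty=2): fills=none; bids=[-] asks=[-]

Answer: BIDS (highest first):
  (empty)
ASKS (lowest first):
  (empty)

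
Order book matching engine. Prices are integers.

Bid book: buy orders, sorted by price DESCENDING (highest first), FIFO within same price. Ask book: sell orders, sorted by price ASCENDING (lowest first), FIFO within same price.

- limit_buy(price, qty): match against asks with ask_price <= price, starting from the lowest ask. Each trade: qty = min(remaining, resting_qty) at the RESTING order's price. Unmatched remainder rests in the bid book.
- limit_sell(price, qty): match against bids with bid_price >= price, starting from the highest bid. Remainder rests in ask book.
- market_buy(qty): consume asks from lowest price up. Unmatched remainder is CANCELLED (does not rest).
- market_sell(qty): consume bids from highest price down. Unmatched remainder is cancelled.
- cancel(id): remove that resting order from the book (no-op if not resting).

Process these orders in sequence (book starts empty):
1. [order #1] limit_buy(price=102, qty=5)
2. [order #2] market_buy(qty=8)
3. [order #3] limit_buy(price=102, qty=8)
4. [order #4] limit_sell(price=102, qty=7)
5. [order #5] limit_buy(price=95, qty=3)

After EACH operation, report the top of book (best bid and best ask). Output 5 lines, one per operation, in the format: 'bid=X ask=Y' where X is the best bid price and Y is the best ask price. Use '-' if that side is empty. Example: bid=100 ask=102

Answer: bid=102 ask=-
bid=102 ask=-
bid=102 ask=-
bid=102 ask=-
bid=102 ask=-

Derivation:
After op 1 [order #1] limit_buy(price=102, qty=5): fills=none; bids=[#1:5@102] asks=[-]
After op 2 [order #2] market_buy(qty=8): fills=none; bids=[#1:5@102] asks=[-]
After op 3 [order #3] limit_buy(price=102, qty=8): fills=none; bids=[#1:5@102 #3:8@102] asks=[-]
After op 4 [order #4] limit_sell(price=102, qty=7): fills=#1x#4:5@102 #3x#4:2@102; bids=[#3:6@102] asks=[-]
After op 5 [order #5] limit_buy(price=95, qty=3): fills=none; bids=[#3:6@102 #5:3@95] asks=[-]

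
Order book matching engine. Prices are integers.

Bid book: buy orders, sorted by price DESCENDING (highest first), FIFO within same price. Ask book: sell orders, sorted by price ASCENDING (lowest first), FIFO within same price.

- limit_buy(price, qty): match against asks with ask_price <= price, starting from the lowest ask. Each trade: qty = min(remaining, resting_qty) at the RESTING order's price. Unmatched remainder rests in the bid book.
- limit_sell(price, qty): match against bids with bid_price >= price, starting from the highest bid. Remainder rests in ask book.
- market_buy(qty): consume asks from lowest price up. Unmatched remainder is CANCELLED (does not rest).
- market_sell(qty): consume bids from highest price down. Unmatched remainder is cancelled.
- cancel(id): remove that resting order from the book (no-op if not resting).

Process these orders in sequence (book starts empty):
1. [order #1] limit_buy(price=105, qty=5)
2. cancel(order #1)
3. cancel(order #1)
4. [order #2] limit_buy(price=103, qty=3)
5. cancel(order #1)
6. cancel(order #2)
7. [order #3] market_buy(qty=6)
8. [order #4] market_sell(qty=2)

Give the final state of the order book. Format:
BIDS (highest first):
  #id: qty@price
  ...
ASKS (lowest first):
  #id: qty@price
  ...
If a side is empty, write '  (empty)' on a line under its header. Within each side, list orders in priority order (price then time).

After op 1 [order #1] limit_buy(price=105, qty=5): fills=none; bids=[#1:5@105] asks=[-]
After op 2 cancel(order #1): fills=none; bids=[-] asks=[-]
After op 3 cancel(order #1): fills=none; bids=[-] asks=[-]
After op 4 [order #2] limit_buy(price=103, qty=3): fills=none; bids=[#2:3@103] asks=[-]
After op 5 cancel(order #1): fills=none; bids=[#2:3@103] asks=[-]
After op 6 cancel(order #2): fills=none; bids=[-] asks=[-]
After op 7 [order #3] market_buy(qty=6): fills=none; bids=[-] asks=[-]
After op 8 [order #4] market_sell(qty=2): fills=none; bids=[-] asks=[-]

Answer: BIDS (highest first):
  (empty)
ASKS (lowest first):
  (empty)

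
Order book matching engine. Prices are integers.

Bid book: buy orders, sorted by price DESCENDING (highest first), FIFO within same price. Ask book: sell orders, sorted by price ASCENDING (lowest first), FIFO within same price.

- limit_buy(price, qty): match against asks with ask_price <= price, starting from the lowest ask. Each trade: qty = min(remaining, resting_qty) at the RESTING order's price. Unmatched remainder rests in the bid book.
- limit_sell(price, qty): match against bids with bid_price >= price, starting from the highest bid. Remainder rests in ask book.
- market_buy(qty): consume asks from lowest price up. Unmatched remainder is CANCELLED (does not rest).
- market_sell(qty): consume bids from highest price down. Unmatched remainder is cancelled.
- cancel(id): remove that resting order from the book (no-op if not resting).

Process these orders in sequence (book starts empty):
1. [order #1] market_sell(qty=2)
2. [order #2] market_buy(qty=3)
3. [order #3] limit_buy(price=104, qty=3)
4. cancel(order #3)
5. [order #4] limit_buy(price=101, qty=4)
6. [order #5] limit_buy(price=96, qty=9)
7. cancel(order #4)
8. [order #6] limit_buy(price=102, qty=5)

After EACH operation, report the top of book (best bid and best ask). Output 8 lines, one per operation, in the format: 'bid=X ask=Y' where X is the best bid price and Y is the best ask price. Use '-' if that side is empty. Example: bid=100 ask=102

Answer: bid=- ask=-
bid=- ask=-
bid=104 ask=-
bid=- ask=-
bid=101 ask=-
bid=101 ask=-
bid=96 ask=-
bid=102 ask=-

Derivation:
After op 1 [order #1] market_sell(qty=2): fills=none; bids=[-] asks=[-]
After op 2 [order #2] market_buy(qty=3): fills=none; bids=[-] asks=[-]
After op 3 [order #3] limit_buy(price=104, qty=3): fills=none; bids=[#3:3@104] asks=[-]
After op 4 cancel(order #3): fills=none; bids=[-] asks=[-]
After op 5 [order #4] limit_buy(price=101, qty=4): fills=none; bids=[#4:4@101] asks=[-]
After op 6 [order #5] limit_buy(price=96, qty=9): fills=none; bids=[#4:4@101 #5:9@96] asks=[-]
After op 7 cancel(order #4): fills=none; bids=[#5:9@96] asks=[-]
After op 8 [order #6] limit_buy(price=102, qty=5): fills=none; bids=[#6:5@102 #5:9@96] asks=[-]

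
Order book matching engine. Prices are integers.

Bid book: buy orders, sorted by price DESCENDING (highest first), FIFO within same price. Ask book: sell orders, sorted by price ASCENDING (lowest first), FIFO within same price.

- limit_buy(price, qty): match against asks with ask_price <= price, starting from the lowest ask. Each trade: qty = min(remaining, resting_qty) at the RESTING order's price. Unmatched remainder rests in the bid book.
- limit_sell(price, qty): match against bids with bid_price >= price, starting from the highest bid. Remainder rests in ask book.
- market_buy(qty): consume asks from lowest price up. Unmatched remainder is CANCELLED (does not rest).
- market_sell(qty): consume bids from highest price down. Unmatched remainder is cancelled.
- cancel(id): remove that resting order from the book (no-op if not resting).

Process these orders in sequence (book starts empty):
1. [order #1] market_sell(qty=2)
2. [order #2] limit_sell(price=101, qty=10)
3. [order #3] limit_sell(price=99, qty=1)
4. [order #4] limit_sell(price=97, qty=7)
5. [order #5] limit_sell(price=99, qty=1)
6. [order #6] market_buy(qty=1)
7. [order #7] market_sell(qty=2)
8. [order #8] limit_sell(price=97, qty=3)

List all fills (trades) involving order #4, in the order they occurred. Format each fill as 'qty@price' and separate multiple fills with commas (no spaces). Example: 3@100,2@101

Answer: 1@97

Derivation:
After op 1 [order #1] market_sell(qty=2): fills=none; bids=[-] asks=[-]
After op 2 [order #2] limit_sell(price=101, qty=10): fills=none; bids=[-] asks=[#2:10@101]
After op 3 [order #3] limit_sell(price=99, qty=1): fills=none; bids=[-] asks=[#3:1@99 #2:10@101]
After op 4 [order #4] limit_sell(price=97, qty=7): fills=none; bids=[-] asks=[#4:7@97 #3:1@99 #2:10@101]
After op 5 [order #5] limit_sell(price=99, qty=1): fills=none; bids=[-] asks=[#4:7@97 #3:1@99 #5:1@99 #2:10@101]
After op 6 [order #6] market_buy(qty=1): fills=#6x#4:1@97; bids=[-] asks=[#4:6@97 #3:1@99 #5:1@99 #2:10@101]
After op 7 [order #7] market_sell(qty=2): fills=none; bids=[-] asks=[#4:6@97 #3:1@99 #5:1@99 #2:10@101]
After op 8 [order #8] limit_sell(price=97, qty=3): fills=none; bids=[-] asks=[#4:6@97 #8:3@97 #3:1@99 #5:1@99 #2:10@101]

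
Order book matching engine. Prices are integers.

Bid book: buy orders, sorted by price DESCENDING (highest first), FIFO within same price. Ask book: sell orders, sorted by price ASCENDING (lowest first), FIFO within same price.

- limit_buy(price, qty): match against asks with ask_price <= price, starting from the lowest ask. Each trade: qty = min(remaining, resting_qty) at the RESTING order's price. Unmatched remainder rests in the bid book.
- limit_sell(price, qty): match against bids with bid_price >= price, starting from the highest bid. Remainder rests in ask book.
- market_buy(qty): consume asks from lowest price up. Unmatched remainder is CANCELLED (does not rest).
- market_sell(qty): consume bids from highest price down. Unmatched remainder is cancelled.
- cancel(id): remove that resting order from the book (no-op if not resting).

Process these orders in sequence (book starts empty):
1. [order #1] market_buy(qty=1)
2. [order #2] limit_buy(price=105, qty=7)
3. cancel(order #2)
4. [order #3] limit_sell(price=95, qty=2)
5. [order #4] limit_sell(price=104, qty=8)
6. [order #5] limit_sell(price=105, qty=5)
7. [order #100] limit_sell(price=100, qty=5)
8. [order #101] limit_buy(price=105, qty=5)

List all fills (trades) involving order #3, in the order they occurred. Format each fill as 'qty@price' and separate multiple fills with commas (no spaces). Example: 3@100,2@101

Answer: 2@95

Derivation:
After op 1 [order #1] market_buy(qty=1): fills=none; bids=[-] asks=[-]
After op 2 [order #2] limit_buy(price=105, qty=7): fills=none; bids=[#2:7@105] asks=[-]
After op 3 cancel(order #2): fills=none; bids=[-] asks=[-]
After op 4 [order #3] limit_sell(price=95, qty=2): fills=none; bids=[-] asks=[#3:2@95]
After op 5 [order #4] limit_sell(price=104, qty=8): fills=none; bids=[-] asks=[#3:2@95 #4:8@104]
After op 6 [order #5] limit_sell(price=105, qty=5): fills=none; bids=[-] asks=[#3:2@95 #4:8@104 #5:5@105]
After op 7 [order #100] limit_sell(price=100, qty=5): fills=none; bids=[-] asks=[#3:2@95 #100:5@100 #4:8@104 #5:5@105]
After op 8 [order #101] limit_buy(price=105, qty=5): fills=#101x#3:2@95 #101x#100:3@100; bids=[-] asks=[#100:2@100 #4:8@104 #5:5@105]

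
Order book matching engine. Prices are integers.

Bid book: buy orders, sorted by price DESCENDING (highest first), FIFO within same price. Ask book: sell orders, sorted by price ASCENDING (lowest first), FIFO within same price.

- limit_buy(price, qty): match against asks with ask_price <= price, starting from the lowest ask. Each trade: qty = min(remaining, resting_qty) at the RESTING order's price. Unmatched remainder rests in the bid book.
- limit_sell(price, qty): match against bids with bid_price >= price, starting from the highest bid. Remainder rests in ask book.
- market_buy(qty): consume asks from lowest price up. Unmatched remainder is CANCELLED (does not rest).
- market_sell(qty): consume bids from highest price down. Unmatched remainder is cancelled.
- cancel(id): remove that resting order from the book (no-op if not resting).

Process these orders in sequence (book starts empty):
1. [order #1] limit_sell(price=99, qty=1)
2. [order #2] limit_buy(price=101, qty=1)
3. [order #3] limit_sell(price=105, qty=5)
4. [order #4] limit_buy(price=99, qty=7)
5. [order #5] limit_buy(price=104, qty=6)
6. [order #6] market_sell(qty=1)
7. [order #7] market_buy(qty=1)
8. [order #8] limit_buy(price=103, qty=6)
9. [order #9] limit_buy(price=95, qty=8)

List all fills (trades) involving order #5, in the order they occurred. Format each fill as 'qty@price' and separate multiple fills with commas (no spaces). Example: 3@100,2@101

After op 1 [order #1] limit_sell(price=99, qty=1): fills=none; bids=[-] asks=[#1:1@99]
After op 2 [order #2] limit_buy(price=101, qty=1): fills=#2x#1:1@99; bids=[-] asks=[-]
After op 3 [order #3] limit_sell(price=105, qty=5): fills=none; bids=[-] asks=[#3:5@105]
After op 4 [order #4] limit_buy(price=99, qty=7): fills=none; bids=[#4:7@99] asks=[#3:5@105]
After op 5 [order #5] limit_buy(price=104, qty=6): fills=none; bids=[#5:6@104 #4:7@99] asks=[#3:5@105]
After op 6 [order #6] market_sell(qty=1): fills=#5x#6:1@104; bids=[#5:5@104 #4:7@99] asks=[#3:5@105]
After op 7 [order #7] market_buy(qty=1): fills=#7x#3:1@105; bids=[#5:5@104 #4:7@99] asks=[#3:4@105]
After op 8 [order #8] limit_buy(price=103, qty=6): fills=none; bids=[#5:5@104 #8:6@103 #4:7@99] asks=[#3:4@105]
After op 9 [order #9] limit_buy(price=95, qty=8): fills=none; bids=[#5:5@104 #8:6@103 #4:7@99 #9:8@95] asks=[#3:4@105]

Answer: 1@104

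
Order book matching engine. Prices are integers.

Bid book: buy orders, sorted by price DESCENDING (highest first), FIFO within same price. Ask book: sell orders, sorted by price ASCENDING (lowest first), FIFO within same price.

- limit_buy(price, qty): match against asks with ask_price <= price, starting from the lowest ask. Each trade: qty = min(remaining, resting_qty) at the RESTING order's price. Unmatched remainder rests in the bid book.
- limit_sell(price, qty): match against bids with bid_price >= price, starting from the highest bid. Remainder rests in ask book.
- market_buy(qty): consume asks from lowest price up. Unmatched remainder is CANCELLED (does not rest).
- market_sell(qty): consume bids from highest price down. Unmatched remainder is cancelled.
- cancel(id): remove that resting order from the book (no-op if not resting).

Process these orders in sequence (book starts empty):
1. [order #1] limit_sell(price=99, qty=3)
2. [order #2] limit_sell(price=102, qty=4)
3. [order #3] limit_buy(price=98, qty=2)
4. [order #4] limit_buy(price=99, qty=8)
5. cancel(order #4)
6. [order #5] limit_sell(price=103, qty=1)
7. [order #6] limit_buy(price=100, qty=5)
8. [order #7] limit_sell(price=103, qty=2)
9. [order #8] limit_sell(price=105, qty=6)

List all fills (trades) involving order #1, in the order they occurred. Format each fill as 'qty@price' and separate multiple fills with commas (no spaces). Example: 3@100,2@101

After op 1 [order #1] limit_sell(price=99, qty=3): fills=none; bids=[-] asks=[#1:3@99]
After op 2 [order #2] limit_sell(price=102, qty=4): fills=none; bids=[-] asks=[#1:3@99 #2:4@102]
After op 3 [order #3] limit_buy(price=98, qty=2): fills=none; bids=[#3:2@98] asks=[#1:3@99 #2:4@102]
After op 4 [order #4] limit_buy(price=99, qty=8): fills=#4x#1:3@99; bids=[#4:5@99 #3:2@98] asks=[#2:4@102]
After op 5 cancel(order #4): fills=none; bids=[#3:2@98] asks=[#2:4@102]
After op 6 [order #5] limit_sell(price=103, qty=1): fills=none; bids=[#3:2@98] asks=[#2:4@102 #5:1@103]
After op 7 [order #6] limit_buy(price=100, qty=5): fills=none; bids=[#6:5@100 #3:2@98] asks=[#2:4@102 #5:1@103]
After op 8 [order #7] limit_sell(price=103, qty=2): fills=none; bids=[#6:5@100 #3:2@98] asks=[#2:4@102 #5:1@103 #7:2@103]
After op 9 [order #8] limit_sell(price=105, qty=6): fills=none; bids=[#6:5@100 #3:2@98] asks=[#2:4@102 #5:1@103 #7:2@103 #8:6@105]

Answer: 3@99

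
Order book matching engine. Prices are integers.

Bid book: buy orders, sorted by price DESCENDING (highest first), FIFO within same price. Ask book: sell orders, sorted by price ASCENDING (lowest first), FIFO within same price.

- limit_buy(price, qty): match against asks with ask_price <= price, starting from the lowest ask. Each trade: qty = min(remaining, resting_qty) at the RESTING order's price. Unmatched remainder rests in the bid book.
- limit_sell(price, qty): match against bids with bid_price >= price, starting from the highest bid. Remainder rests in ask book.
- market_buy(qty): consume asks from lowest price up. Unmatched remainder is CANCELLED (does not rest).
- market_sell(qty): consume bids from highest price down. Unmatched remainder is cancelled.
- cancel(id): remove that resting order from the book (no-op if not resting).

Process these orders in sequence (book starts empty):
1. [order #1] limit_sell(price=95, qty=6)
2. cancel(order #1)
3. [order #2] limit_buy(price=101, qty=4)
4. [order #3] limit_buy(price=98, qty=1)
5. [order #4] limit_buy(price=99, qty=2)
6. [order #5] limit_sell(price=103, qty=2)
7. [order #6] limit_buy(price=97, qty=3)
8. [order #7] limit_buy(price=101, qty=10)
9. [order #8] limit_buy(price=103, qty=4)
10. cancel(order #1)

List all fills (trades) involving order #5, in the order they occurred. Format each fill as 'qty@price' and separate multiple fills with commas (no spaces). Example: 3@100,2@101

Answer: 2@103

Derivation:
After op 1 [order #1] limit_sell(price=95, qty=6): fills=none; bids=[-] asks=[#1:6@95]
After op 2 cancel(order #1): fills=none; bids=[-] asks=[-]
After op 3 [order #2] limit_buy(price=101, qty=4): fills=none; bids=[#2:4@101] asks=[-]
After op 4 [order #3] limit_buy(price=98, qty=1): fills=none; bids=[#2:4@101 #3:1@98] asks=[-]
After op 5 [order #4] limit_buy(price=99, qty=2): fills=none; bids=[#2:4@101 #4:2@99 #3:1@98] asks=[-]
After op 6 [order #5] limit_sell(price=103, qty=2): fills=none; bids=[#2:4@101 #4:2@99 #3:1@98] asks=[#5:2@103]
After op 7 [order #6] limit_buy(price=97, qty=3): fills=none; bids=[#2:4@101 #4:2@99 #3:1@98 #6:3@97] asks=[#5:2@103]
After op 8 [order #7] limit_buy(price=101, qty=10): fills=none; bids=[#2:4@101 #7:10@101 #4:2@99 #3:1@98 #6:3@97] asks=[#5:2@103]
After op 9 [order #8] limit_buy(price=103, qty=4): fills=#8x#5:2@103; bids=[#8:2@103 #2:4@101 #7:10@101 #4:2@99 #3:1@98 #6:3@97] asks=[-]
After op 10 cancel(order #1): fills=none; bids=[#8:2@103 #2:4@101 #7:10@101 #4:2@99 #3:1@98 #6:3@97] asks=[-]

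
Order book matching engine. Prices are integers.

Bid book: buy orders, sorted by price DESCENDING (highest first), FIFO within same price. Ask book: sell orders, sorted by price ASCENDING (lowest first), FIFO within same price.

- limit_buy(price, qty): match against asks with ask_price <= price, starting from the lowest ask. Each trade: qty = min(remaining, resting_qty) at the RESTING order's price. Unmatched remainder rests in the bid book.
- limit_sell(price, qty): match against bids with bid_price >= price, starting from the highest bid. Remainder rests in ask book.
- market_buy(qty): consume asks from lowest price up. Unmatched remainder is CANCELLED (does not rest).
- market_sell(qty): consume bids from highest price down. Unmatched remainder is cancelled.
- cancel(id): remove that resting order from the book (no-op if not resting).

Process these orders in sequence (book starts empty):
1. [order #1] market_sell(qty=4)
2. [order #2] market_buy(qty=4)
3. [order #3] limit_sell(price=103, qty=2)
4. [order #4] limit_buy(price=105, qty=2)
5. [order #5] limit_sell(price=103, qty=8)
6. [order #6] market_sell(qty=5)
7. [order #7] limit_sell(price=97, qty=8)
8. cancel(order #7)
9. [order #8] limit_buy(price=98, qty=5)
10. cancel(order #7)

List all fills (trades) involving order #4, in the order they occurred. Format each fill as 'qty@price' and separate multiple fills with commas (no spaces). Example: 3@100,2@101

After op 1 [order #1] market_sell(qty=4): fills=none; bids=[-] asks=[-]
After op 2 [order #2] market_buy(qty=4): fills=none; bids=[-] asks=[-]
After op 3 [order #3] limit_sell(price=103, qty=2): fills=none; bids=[-] asks=[#3:2@103]
After op 4 [order #4] limit_buy(price=105, qty=2): fills=#4x#3:2@103; bids=[-] asks=[-]
After op 5 [order #5] limit_sell(price=103, qty=8): fills=none; bids=[-] asks=[#5:8@103]
After op 6 [order #6] market_sell(qty=5): fills=none; bids=[-] asks=[#5:8@103]
After op 7 [order #7] limit_sell(price=97, qty=8): fills=none; bids=[-] asks=[#7:8@97 #5:8@103]
After op 8 cancel(order #7): fills=none; bids=[-] asks=[#5:8@103]
After op 9 [order #8] limit_buy(price=98, qty=5): fills=none; bids=[#8:5@98] asks=[#5:8@103]
After op 10 cancel(order #7): fills=none; bids=[#8:5@98] asks=[#5:8@103]

Answer: 2@103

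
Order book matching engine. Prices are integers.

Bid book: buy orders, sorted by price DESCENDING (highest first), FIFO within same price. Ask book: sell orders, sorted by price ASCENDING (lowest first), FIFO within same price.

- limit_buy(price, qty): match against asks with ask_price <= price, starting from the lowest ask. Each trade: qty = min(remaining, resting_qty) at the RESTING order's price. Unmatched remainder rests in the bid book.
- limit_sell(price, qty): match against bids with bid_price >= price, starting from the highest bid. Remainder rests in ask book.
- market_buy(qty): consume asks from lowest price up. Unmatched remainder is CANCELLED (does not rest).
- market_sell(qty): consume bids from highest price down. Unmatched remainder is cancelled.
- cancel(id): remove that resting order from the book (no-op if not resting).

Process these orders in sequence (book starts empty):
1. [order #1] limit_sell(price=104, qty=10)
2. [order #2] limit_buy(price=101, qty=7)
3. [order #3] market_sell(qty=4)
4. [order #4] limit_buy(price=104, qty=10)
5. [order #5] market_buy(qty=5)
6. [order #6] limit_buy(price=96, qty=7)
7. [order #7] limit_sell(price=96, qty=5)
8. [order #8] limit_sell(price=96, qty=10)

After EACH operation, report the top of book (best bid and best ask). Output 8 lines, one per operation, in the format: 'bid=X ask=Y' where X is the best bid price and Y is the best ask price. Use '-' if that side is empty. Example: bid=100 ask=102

After op 1 [order #1] limit_sell(price=104, qty=10): fills=none; bids=[-] asks=[#1:10@104]
After op 2 [order #2] limit_buy(price=101, qty=7): fills=none; bids=[#2:7@101] asks=[#1:10@104]
After op 3 [order #3] market_sell(qty=4): fills=#2x#3:4@101; bids=[#2:3@101] asks=[#1:10@104]
After op 4 [order #4] limit_buy(price=104, qty=10): fills=#4x#1:10@104; bids=[#2:3@101] asks=[-]
After op 5 [order #5] market_buy(qty=5): fills=none; bids=[#2:3@101] asks=[-]
After op 6 [order #6] limit_buy(price=96, qty=7): fills=none; bids=[#2:3@101 #6:7@96] asks=[-]
After op 7 [order #7] limit_sell(price=96, qty=5): fills=#2x#7:3@101 #6x#7:2@96; bids=[#6:5@96] asks=[-]
After op 8 [order #8] limit_sell(price=96, qty=10): fills=#6x#8:5@96; bids=[-] asks=[#8:5@96]

Answer: bid=- ask=104
bid=101 ask=104
bid=101 ask=104
bid=101 ask=-
bid=101 ask=-
bid=101 ask=-
bid=96 ask=-
bid=- ask=96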